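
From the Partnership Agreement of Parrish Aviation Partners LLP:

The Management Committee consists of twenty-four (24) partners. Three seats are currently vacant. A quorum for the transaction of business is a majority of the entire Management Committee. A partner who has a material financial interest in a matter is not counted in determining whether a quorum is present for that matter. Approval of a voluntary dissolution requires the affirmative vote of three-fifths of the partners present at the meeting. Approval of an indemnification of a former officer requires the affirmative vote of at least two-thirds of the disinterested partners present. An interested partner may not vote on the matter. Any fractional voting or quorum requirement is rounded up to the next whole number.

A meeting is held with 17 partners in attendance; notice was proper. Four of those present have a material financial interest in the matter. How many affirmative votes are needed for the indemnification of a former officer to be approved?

The indemnification of a former officer requires two-thirds of the disinterested partners present (17 − 4 = 13).
2/3 of 13 = 8.67, rounded up to 9.

9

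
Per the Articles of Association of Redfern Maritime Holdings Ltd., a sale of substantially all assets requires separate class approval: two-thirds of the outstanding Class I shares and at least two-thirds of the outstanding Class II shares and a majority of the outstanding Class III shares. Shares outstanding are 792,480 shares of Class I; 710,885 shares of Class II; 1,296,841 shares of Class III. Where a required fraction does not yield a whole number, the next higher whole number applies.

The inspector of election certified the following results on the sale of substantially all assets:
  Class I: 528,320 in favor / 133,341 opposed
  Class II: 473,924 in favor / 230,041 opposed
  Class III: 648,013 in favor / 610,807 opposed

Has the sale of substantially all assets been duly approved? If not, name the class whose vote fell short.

Not approved — the Class III shares did not give the required vote.

Class I: 2/3 of 792480 = 528320; 528,320 required, 528,320 in favor — approved.
Class II: 2/3 of 710885 = 473923.33, rounded up to 473924; 473,924 required, 473,924 in favor — approved.
Class III: a majority of 1296841 is 648421; 648,421 required, 648,013 in favor — not approved.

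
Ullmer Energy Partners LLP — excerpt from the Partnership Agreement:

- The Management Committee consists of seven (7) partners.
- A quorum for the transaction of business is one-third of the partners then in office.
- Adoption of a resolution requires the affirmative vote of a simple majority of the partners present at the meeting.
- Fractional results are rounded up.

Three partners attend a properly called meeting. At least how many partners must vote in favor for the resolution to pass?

2

The resolution requires a majority of the partners present (3).
A majority of 3 is 2.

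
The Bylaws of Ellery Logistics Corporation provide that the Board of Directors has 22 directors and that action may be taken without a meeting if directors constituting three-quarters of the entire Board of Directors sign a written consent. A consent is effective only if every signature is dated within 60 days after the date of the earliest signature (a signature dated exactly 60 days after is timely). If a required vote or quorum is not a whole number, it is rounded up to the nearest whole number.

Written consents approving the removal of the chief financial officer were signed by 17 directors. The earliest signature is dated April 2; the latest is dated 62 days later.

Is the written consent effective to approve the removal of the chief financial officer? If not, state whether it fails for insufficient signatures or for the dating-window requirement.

Signatures required: three-quarters of 22 — 3/4 of 22 = 16.50, rounded up to 17, so 17 needed; 17 signed. Sufficient.
Dating window: the latest signature is 62 days after the earliest; the limit is 60 days. Outside the window.

Not effective — dating-window requirement not satisfied.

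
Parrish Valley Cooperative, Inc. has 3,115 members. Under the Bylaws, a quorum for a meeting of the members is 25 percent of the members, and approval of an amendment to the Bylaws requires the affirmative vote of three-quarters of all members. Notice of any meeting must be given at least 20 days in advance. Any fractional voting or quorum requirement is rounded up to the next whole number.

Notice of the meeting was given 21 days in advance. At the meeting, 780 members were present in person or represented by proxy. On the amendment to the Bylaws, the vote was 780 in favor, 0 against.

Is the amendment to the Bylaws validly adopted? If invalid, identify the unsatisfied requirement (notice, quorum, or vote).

Notice: 21 days given; 20 required. Satisfied.
Quorum: 25% of 3,115 = 778.75, rounded up to 779; 780 present. Satisfied.
Vote: requires three-fourths of all members (3,115); 3/4 of 3115 = 2336.25, rounded up to 2337, so 2,337 needed; 780 in favor. Not satisfied.

Invalid — vote requirement not satisfied.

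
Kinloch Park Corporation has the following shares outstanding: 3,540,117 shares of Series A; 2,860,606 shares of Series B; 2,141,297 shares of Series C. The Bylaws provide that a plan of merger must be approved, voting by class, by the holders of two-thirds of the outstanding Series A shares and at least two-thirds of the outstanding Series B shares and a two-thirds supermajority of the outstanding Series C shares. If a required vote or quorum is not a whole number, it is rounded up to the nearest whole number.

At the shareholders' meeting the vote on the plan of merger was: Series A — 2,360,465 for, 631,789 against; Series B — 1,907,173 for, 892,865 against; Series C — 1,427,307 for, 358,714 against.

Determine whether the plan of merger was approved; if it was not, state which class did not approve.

Not approved — the Series C shares did not give the required vote.

Series A: 2/3 of 3540117 = 2360078; 2,360,078 required, 2,360,465 in favor — approved.
Series B: 2/3 of 2860606 = 1907070.67, rounded up to 1907071; 1,907,071 required, 1,907,173 in favor — approved.
Series C: 2/3 of 2141297 = 1427531.33, rounded up to 1427532; 1,427,532 required, 1,427,307 in favor — not approved.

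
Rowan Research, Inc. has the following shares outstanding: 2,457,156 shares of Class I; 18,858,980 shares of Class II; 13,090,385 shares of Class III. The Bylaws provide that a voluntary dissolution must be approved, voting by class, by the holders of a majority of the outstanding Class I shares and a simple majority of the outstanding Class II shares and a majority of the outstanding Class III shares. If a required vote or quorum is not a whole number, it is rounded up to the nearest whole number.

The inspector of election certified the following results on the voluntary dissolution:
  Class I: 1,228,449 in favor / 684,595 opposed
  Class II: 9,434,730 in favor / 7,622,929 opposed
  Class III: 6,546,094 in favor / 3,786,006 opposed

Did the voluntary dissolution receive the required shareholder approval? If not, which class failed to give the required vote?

Class I: a majority of 2457156 is 1228579; 1,228,579 required, 1,228,449 in favor — not approved.
Class II: a majority of 18858980 is 9429491; 9,429,491 required, 9,434,730 in favor — approved.
Class III: a majority of 13090385 is 6545193; 6,545,193 required, 6,546,094 in favor — approved.

Not approved — the Class I shares did not give the required vote.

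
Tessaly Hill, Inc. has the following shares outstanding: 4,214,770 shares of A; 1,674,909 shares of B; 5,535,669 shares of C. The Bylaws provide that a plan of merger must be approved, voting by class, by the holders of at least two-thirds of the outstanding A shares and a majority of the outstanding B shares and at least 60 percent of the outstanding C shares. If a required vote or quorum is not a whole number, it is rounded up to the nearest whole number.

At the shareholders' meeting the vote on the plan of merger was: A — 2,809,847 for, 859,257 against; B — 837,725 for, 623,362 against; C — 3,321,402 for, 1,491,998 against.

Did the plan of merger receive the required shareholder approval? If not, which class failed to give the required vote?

Approved — every class gave the required vote.

A: 2/3 of 4214770 = 2809846.67, rounded up to 2809847; 2,809,847 required, 2,809,847 in favor — approved.
B: a majority of 1674909 is 837455; 837,455 required, 837,725 in favor — approved.
C: 3/5 of 5535669 = 3321401.40, rounded up to 3321402; 3,321,402 required, 3,321,402 in favor — approved.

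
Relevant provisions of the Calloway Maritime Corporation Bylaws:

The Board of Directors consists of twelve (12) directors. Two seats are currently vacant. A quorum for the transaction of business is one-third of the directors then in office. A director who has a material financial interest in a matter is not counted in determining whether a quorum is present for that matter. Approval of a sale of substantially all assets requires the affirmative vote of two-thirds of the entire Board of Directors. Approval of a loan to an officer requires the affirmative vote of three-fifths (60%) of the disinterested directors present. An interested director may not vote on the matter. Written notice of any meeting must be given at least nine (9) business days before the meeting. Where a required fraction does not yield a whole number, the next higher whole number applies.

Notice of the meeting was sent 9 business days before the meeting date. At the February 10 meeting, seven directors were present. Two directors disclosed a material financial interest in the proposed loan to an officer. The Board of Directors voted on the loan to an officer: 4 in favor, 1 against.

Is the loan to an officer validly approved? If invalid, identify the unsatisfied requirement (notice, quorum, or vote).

Valid — all requirements satisfied.

Notice: 9 business days given; 9 required (9 ≥ 9). Satisfied.
Quorum: 7 present, but the 2 interested directors do not count, leaving 5. Quorum is 4. Satisfied.
Vote: the loan to an officer requires three-fifths of the disinterested directors present (7 − 2 = 5). 3/5 of 5 = 3, so 3 affirmative votes are needed; 4 voted in favor. Satisfied.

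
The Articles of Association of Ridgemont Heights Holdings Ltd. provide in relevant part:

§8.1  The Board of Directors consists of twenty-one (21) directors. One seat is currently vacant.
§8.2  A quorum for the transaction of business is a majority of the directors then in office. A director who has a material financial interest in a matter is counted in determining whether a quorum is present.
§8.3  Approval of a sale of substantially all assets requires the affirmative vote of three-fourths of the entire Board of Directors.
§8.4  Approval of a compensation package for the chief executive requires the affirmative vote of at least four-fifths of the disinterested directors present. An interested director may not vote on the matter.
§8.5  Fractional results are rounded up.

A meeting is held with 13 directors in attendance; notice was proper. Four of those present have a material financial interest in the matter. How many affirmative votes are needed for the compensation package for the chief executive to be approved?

8

The compensation package for the chief executive requires four-fifths of the disinterested directors present (13 − 4 = 9).
4/5 of 9 = 7.20, rounded up to 8.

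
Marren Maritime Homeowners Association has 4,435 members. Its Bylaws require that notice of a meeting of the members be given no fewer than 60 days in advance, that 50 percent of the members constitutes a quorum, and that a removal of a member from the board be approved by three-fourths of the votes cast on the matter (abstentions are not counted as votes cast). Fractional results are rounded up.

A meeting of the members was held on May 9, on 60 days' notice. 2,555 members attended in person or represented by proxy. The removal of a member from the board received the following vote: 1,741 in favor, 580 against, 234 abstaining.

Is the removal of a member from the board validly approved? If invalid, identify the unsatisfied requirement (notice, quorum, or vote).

Valid — all requirements satisfied.

Notice: 60 days given; 60 required. Satisfied.
Quorum: 50% of 4,435 = 2,217.50, rounded up to 2,218; 2,555 present. Satisfied.
Vote: requires three-fourths of the votes cast (2,555 − 234 abstaining = 2,321); 3/4 of 2321 = 1740.75, rounded up to 1741, so 1,741 needed; 1,741 in favor. Satisfied.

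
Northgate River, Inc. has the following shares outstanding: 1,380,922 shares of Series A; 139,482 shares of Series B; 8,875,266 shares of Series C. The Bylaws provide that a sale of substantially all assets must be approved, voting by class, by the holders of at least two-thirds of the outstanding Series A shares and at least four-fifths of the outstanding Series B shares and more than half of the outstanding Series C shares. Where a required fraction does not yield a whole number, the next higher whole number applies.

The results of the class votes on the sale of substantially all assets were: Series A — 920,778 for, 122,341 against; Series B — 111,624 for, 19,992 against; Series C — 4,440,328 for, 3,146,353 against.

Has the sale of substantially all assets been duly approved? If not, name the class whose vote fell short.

Approved — every class gave the required vote.

Series A: 2/3 of 1380922 = 920614.67, rounded up to 920615; 920,615 required, 920,778 in favor — approved.
Series B: 4/5 of 139482 = 111585.60, rounded up to 111586; 111,586 required, 111,624 in favor — approved.
Series C: a majority of 8875266 is 4437634; 4,437,634 required, 4,440,328 in favor — approved.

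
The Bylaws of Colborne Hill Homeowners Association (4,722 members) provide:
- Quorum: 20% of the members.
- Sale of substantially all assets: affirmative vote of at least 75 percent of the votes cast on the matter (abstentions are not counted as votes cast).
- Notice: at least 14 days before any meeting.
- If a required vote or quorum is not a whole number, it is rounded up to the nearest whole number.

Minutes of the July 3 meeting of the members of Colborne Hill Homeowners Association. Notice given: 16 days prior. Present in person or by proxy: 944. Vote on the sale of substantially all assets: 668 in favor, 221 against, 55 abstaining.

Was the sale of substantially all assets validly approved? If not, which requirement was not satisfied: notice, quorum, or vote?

Invalid — quorum requirement not satisfied.

Notice: 16 days given; 14 required. Satisfied.
Quorum: 20% of 4,722 = 944.40, rounded up to 945; 944 present. Not satisfied.
Vote: requires three-fourths of the votes cast (944 − 55 abstaining = 889); 3/4 of 889 = 666.75, rounded up to 667, so 667 needed; 668 in favor. Satisfied.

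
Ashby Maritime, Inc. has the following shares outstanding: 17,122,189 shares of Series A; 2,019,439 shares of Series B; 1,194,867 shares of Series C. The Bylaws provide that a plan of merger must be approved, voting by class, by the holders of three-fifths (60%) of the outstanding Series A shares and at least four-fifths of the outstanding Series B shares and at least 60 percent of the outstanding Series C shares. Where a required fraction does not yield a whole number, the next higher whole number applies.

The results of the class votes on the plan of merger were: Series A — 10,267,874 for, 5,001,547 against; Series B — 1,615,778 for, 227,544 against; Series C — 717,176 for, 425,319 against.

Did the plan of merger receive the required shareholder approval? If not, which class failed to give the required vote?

Series A: 3/5 of 17122189 = 10273313.40, rounded up to 10273314; 10,273,314 required, 10,267,874 in favor — not approved.
Series B: 4/5 of 2019439 = 1615551.20, rounded up to 1615552; 1,615,552 required, 1,615,778 in favor — approved.
Series C: 3/5 of 1194867 = 716920.20, rounded up to 716921; 716,921 required, 717,176 in favor — approved.

Not approved — the Series A shares did not give the required vote.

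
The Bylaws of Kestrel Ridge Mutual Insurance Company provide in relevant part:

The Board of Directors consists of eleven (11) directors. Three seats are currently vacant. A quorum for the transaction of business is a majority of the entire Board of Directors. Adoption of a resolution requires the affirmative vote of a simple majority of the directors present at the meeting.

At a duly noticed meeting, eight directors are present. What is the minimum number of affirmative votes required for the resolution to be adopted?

5

The resolution requires a majority of the directors present (8).
A majority of 8 is 5.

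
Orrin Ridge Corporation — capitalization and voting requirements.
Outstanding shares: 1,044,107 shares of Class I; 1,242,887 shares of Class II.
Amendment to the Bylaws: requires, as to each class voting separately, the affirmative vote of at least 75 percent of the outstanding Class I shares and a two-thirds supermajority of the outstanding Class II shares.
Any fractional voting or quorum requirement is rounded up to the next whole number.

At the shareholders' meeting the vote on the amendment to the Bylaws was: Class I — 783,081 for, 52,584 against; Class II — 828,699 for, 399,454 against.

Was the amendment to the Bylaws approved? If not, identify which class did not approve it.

Class I: 3/4 of 1044107 = 783080.25, rounded up to 783081; 783,081 required, 783,081 in favor — approved.
Class II: 2/3 of 1242887 = 828591.33, rounded up to 828592; 828,592 required, 828,699 in favor — approved.

Approved — every class gave the required vote.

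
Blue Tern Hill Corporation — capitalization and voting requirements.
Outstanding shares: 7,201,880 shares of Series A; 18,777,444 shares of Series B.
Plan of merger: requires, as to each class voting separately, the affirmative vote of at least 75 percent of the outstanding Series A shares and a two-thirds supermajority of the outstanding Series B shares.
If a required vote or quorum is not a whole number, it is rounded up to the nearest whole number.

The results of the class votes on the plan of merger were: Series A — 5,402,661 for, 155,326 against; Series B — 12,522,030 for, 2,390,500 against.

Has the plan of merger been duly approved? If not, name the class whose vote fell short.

Series A: 3/4 of 7201880 = 5401410; 5,401,410 required, 5,402,661 in favor — approved.
Series B: 2/3 of 18777444 = 12518296; 12,518,296 required, 12,522,030 in favor — approved.

Approved — every class gave the required vote.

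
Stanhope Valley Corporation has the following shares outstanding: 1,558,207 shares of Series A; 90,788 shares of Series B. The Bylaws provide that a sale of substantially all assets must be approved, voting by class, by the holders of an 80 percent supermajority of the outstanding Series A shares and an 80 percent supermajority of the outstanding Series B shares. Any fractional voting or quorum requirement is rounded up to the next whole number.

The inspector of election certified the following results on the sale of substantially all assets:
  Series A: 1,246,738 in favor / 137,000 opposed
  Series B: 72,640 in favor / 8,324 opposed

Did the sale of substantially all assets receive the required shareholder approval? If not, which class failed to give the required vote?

Approved — every class gave the required vote.

Series A: 4/5 of 1558207 = 1246565.60, rounded up to 1246566; 1,246,566 required, 1,246,738 in favor — approved.
Series B: 4/5 of 90788 = 72630.40, rounded up to 72631; 72,631 required, 72,640 in favor — approved.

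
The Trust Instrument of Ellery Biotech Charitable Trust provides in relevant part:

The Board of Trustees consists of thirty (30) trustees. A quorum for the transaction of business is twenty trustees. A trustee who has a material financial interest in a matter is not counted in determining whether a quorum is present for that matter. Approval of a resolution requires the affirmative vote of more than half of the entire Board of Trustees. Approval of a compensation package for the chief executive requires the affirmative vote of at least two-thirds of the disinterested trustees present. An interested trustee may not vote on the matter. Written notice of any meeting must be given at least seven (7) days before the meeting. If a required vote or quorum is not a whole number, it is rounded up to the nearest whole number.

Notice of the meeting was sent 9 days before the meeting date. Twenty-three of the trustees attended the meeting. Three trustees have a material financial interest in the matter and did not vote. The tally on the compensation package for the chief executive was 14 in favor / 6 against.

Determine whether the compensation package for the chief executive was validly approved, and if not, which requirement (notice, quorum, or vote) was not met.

Notice: 9 days given; 7 required (9 ≥ 7). Satisfied.
Quorum: 23 present, but the 3 interested trustees do not count, leaving 20. Quorum is 20. Satisfied.
Vote: the compensation package for the chief executive requires two-thirds of the disinterested trustees present (23 − 3 = 20). 2/3 of 20 = 13.33, rounded up to 14, so 14 affirmative votes are needed; 14 voted in favor. Satisfied.

Valid — all requirements satisfied.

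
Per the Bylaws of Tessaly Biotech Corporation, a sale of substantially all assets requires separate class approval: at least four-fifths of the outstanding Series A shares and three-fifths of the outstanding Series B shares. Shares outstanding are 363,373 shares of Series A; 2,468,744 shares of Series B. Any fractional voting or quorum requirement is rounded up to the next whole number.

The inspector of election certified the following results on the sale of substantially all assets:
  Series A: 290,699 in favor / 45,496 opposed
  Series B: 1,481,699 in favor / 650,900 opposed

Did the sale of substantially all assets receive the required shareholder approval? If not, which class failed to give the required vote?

Series A: 4/5 of 363373 = 290698.40, rounded up to 290699; 290,699 required, 290,699 in favor — approved.
Series B: 3/5 of 2468744 = 1481246.40, rounded up to 1481247; 1,481,247 required, 1,481,699 in favor — approved.

Approved — every class gave the required vote.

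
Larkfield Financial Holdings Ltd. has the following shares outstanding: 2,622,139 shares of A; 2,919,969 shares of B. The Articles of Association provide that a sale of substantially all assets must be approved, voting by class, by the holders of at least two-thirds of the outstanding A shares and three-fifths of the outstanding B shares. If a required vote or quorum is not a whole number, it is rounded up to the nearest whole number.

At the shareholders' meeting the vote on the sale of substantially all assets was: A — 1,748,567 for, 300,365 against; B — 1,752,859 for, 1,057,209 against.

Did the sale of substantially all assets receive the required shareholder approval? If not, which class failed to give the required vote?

Approved — every class gave the required vote.

A: 2/3 of 2622139 = 1748092.67, rounded up to 1748093; 1,748,093 required, 1,748,567 in favor — approved.
B: 3/5 of 2919969 = 1751981.40, rounded up to 1751982; 1,751,982 required, 1,752,859 in favor — approved.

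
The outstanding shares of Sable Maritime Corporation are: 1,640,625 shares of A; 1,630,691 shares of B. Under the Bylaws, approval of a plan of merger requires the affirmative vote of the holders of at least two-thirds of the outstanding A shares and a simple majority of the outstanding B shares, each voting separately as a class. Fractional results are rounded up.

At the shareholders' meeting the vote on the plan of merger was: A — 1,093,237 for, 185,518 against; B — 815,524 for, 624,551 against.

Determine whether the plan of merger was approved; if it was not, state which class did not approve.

Not approved — the A shares did not give the required vote.

A: 2/3 of 1640625 = 1093750; 1,093,750 required, 1,093,237 in favor — not approved.
B: a majority of 1630691 is 815346; 815,346 required, 815,524 in favor — approved.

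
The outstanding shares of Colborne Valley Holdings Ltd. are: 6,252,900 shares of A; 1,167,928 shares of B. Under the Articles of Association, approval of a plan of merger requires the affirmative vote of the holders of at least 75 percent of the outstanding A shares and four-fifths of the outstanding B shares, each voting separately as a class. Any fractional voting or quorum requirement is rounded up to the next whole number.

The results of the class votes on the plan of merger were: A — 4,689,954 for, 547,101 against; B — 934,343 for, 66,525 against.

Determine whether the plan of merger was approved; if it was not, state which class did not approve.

A: 3/4 of 6252900 = 4689675; 4,689,675 required, 4,689,954 in favor — approved.
B: 4/5 of 1167928 = 934342.40, rounded up to 934343; 934,343 required, 934,343 in favor — approved.

Approved — every class gave the required vote.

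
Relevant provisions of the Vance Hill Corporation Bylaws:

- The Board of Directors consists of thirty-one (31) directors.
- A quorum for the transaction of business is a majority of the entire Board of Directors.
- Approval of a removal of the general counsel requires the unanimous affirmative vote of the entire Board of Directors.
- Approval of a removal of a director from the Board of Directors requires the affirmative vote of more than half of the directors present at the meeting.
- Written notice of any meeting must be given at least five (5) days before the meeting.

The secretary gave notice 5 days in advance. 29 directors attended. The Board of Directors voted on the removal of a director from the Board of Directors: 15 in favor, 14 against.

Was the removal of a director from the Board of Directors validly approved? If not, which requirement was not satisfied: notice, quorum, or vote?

Notice: 5 days given; 5 required (5 ≥ 5). Satisfied.
Quorum: 29 present; quorum is 16. Satisfied.
Vote: the removal of a director from the Board of Directors requires a majority of the directors present (29). A majority of 29 is 15, so 15 affirmative votes are needed; 15 voted in favor. Satisfied.

Valid — all requirements satisfied.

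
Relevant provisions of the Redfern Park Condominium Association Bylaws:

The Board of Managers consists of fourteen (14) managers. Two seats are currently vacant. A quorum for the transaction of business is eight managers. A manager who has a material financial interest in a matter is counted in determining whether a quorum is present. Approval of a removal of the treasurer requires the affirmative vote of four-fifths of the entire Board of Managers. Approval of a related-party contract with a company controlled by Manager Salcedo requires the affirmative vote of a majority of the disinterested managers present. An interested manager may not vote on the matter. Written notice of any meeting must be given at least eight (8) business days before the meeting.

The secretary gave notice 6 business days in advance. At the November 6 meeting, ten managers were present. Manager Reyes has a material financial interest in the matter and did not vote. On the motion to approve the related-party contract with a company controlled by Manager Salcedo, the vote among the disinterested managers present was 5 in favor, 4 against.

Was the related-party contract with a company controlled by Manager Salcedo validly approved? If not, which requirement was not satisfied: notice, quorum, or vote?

Notice: 6 business days given; 8 required (6 < 8). Not satisfied.
Quorum: 10 present (interested managers count toward quorum); quorum is 8. Satisfied.
Vote: the related-party contract with a company controlled by Manager Salcedo requires a majority of the disinterested managers present (10 − 1 = 9). A majority of 9 is 5, so 5 affirmative votes are needed; 5 voted in favor. Satisfied.

Invalid — notice requirement not satisfied.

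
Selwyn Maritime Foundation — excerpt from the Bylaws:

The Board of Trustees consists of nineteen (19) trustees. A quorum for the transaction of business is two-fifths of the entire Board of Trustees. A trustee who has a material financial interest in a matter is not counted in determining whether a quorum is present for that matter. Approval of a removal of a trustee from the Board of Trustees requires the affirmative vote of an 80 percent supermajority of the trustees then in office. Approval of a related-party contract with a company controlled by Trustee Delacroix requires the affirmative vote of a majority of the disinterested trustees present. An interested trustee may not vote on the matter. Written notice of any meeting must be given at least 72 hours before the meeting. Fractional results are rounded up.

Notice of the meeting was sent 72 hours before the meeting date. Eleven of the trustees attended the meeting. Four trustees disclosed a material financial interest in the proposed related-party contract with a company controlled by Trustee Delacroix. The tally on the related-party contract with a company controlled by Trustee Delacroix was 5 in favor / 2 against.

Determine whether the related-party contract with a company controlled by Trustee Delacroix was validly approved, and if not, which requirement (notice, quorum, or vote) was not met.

Notice: 72 hours given; 72 required (72 ≥ 72). Satisfied.
Quorum: 11 present, but the 4 interested trustees do not count, leaving 7. Quorum is 8. Not satisfied.
Vote: the related-party contract with a company controlled by Trustee Delacroix requires a majority of the disinterested trustees present (11 − 4 = 7). A majority of 7 is 4, so 4 affirmative votes are needed; 5 voted in favor. Satisfied. (Moot — without a quorum no business can be validly transacted.)

Invalid — quorum requirement not satisfied.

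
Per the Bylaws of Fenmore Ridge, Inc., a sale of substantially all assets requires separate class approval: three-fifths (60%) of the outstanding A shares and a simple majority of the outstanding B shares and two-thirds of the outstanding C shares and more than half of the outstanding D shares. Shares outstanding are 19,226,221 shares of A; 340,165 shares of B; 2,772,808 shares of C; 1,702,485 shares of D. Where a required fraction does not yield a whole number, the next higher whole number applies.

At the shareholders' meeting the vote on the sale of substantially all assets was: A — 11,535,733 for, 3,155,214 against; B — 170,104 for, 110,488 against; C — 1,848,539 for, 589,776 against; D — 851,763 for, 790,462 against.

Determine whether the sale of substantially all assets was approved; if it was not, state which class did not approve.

Approved — every class gave the required vote.

A: 3/5 of 19226221 = 11535732.60, rounded up to 11535733; 11,535,733 required, 11,535,733 in favor — approved.
B: a majority of 340165 is 170083; 170,083 required, 170,104 in favor — approved.
C: 2/3 of 2772808 = 1848538.67, rounded up to 1848539; 1,848,539 required, 1,848,539 in favor — approved.
D: a majority of 1702485 is 851243; 851,243 required, 851,763 in favor — approved.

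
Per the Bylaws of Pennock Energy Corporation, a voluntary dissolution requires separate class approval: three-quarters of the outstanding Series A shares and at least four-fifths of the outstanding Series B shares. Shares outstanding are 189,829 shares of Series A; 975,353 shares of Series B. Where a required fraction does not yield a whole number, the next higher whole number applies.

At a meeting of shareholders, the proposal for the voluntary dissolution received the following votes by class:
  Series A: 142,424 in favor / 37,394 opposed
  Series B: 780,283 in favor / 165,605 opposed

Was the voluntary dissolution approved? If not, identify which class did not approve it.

Approved — every class gave the required vote.

Series A: 3/4 of 189829 = 142371.75, rounded up to 142372; 142,372 required, 142,424 in favor — approved.
Series B: 4/5 of 975353 = 780282.40, rounded up to 780283; 780,283 required, 780,283 in favor — approved.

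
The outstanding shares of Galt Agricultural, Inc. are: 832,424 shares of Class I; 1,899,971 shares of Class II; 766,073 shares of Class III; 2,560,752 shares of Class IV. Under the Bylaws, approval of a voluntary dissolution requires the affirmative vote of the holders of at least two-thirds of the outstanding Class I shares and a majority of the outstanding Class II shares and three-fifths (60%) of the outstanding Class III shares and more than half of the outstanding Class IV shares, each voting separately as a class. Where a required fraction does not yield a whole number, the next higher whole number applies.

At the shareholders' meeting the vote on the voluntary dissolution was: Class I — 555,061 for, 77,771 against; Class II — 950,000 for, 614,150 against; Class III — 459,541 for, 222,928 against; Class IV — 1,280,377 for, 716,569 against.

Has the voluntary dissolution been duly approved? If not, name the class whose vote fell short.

Not approved — the Class III shares did not give the required vote.

Class I: 2/3 of 832424 = 554949.33, rounded up to 554950; 554,950 required, 555,061 in favor — approved.
Class II: a majority of 1899971 is 949986; 949,986 required, 950,000 in favor — approved.
Class III: 3/5 of 766073 = 459643.80, rounded up to 459644; 459,644 required, 459,541 in favor — not approved.
Class IV: a majority of 2560752 is 1280377; 1,280,377 required, 1,280,377 in favor — approved.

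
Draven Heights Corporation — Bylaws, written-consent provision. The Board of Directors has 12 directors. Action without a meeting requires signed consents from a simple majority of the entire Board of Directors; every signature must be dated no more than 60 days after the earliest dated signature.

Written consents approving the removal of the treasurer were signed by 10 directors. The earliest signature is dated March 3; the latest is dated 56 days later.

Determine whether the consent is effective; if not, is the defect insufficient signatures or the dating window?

Effective — both the signature and dating-window requirements are satisfied.

Signatures required: a simple majority of 12 — a majority of 12 is 7, so 7 needed; 10 signed. Sufficient.
Dating window: the latest signature is 56 days after the earliest; the limit is 60 days. Within the window.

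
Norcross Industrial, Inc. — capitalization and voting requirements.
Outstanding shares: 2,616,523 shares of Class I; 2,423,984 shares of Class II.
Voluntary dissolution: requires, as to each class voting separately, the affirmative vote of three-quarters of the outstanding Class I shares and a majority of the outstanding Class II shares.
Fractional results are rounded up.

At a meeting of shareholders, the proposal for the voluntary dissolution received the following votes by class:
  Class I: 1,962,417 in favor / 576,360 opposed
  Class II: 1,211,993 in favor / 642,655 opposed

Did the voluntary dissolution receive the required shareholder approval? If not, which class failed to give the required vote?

Class I: 3/4 of 2616523 = 1962392.25, rounded up to 1962393; 1,962,393 required, 1,962,417 in favor — approved.
Class II: a majority of 2423984 is 1211993; 1,211,993 required, 1,211,993 in favor — approved.

Approved — every class gave the required vote.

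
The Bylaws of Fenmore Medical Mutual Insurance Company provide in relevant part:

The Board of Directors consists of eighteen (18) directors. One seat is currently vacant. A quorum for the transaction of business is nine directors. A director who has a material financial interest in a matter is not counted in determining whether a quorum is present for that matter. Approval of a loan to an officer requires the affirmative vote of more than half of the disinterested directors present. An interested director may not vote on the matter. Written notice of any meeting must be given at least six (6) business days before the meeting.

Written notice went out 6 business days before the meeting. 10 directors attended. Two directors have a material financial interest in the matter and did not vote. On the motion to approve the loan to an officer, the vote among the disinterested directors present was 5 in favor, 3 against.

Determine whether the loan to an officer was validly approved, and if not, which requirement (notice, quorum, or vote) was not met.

Notice: 6 business days given; 6 required (6 ≥ 6). Satisfied.
Quorum: 10 present, but the 2 interested directors do not count, leaving 8. Quorum is 9. Not satisfied.
Vote: the loan to an officer requires a majority of the disinterested directors present (10 − 2 = 8). A majority of 8 is 5, so 5 affirmative votes are needed; 5 voted in favor. Satisfied. (Moot — without a quorum no business can be validly transacted.)

Invalid — quorum requirement not satisfied.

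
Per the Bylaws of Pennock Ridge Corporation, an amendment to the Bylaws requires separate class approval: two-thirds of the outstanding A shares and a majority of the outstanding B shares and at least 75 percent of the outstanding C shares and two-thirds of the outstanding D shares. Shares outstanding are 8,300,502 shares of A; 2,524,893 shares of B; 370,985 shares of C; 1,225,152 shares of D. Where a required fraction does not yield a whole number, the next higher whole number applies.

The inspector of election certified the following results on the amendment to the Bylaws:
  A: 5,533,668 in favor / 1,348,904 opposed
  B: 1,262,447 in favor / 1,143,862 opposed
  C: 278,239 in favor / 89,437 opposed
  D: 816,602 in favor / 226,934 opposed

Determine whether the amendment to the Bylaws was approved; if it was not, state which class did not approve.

A: 2/3 of 8300502 = 5533668; 5,533,668 required, 5,533,668 in favor — approved.
B: a majority of 2524893 is 1262447; 1,262,447 required, 1,262,447 in favor — approved.
C: 3/4 of 370985 = 278238.75, rounded up to 278239; 278,239 required, 278,239 in favor — approved.
D: 2/3 of 1225152 = 816768; 816,768 required, 816,602 in favor — not approved.

Not approved — the D shares did not give the required vote.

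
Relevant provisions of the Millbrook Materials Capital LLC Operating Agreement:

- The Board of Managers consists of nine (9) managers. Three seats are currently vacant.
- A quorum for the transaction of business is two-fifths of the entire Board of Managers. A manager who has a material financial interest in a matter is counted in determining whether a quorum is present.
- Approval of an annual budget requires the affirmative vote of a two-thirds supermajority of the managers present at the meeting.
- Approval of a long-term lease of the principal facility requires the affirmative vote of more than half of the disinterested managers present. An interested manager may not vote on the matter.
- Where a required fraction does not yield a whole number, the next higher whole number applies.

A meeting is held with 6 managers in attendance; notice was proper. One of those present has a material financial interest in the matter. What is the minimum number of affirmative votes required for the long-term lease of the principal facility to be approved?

3

The long-term lease of the principal facility requires a majority of the disinterested managers present (6 − 1 = 5).
A majority of 5 is 3.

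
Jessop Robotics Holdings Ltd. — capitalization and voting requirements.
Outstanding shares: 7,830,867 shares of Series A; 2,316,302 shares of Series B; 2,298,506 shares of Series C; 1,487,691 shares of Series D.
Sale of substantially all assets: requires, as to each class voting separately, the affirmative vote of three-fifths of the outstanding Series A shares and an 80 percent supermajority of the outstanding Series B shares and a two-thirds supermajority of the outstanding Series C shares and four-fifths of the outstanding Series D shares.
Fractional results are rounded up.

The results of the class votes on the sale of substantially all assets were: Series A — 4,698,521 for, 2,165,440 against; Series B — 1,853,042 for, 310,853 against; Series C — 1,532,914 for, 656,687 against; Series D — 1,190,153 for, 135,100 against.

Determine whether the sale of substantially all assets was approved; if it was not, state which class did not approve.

Series A: 3/5 of 7830867 = 4698520.20, rounded up to 4698521; 4,698,521 required, 4,698,521 in favor — approved.
Series B: 4/5 of 2316302 = 1853041.60, rounded up to 1853042; 1,853,042 required, 1,853,042 in favor — approved.
Series C: 2/3 of 2298506 = 1532337.33, rounded up to 1532338; 1,532,338 required, 1,532,914 in favor — approved.
Series D: 4/5 of 1487691 = 1190152.80, rounded up to 1190153; 1,190,153 required, 1,190,153 in favor — approved.

Approved — every class gave the required vote.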